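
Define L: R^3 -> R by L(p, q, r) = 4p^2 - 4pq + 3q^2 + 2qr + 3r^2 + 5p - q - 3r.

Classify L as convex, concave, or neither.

L is quadratic, so its Hessian is the constant matrix H = [[8, -4, 0], [-4, 6, 2], [0, 2, 6]].
Leading principal minors: 8, 32, 160.
All positive ⇒ H ≻ 0 ⇒ convex.

convex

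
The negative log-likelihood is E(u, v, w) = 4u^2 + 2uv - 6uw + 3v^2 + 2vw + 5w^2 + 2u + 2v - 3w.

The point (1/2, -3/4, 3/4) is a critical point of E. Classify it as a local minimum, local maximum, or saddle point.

local minimum

The Hessian is constant: H = [[8, 2, -6], [2, 6, 2], [-6, 2, 10]].
Leading principal minors: Δ₁ = 8, Δ₂ = 44, Δ₃ = 144.
All leading minors are positive, so H is positive definite: a local minimum.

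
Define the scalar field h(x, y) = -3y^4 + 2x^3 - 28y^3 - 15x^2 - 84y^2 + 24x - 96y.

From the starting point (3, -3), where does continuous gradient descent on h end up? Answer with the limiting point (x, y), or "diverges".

(4, -2)

h is separable, so gradient descent decouples: x follows -∂h/∂x, y follows -∂h/∂y.
∂h/∂x = 6(x - 4)(x - 1); at x=3 this is -12, so x increases.
∂h/∂y = -12(y + 1)(y + 2)(y + 4); at y=-3 this is -24, so y increases.
x converges to its nearest critical value 4 (a local min of the x-part); y converges to -2. The iterate converges to (4, -2).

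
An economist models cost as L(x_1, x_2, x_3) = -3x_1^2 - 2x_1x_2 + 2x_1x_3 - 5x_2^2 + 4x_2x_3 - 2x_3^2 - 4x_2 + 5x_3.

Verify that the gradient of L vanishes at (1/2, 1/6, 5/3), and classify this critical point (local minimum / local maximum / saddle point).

local maximum

∇L = (-6x_1 - 2x_2 + 2x_3, -2x_1 - 10x_2 + 4x_3 - 4, 2x_1 + 4x_2 - 4x_3 + 5); substituting (1/2, 1/6, 5/3) gives ∇L = (0, 0, 0), so (1/2, 1/6, 5/3) is indeed a critical point.
The Hessian is constant: H = [[-6, -2, 2], [-2, -10, 4], [2, 4, -4]].
Leading principal minors: Δ₁ = -6, Δ₂ = 56, Δ₃ = -120.
The minors alternate sign starting negative (−, +, −), so H is negative definite: a local maximum.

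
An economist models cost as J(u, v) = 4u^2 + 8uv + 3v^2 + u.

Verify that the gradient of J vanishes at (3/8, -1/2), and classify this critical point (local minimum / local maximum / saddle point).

∇J = (8u + 8v + 1, 8u + 6v); substituting (3/8, -1/2) gives ∇J = (0, 0), so (3/8, -1/2) is indeed a critical point.
The Hessian of J is constant: H = [[8, 8], [8, 6]].
det(H) = 8·6 − 8² = -16.
Since det(H) < 0, H is indefinite and the critical point is a saddle point.

saddle point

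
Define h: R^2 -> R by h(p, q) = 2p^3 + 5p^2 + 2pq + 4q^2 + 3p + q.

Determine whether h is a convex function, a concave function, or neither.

neither

The term 2p^3 is cubic, so the Hessian is not constant.
∂²h/∂p² = 12p + 10, which takes both signs as p varies (negative for sufficiently negative p). A diagonal entry of the Hessian changing sign means the Hessian is neither positive- nor negative-semidefinite on all of R^2.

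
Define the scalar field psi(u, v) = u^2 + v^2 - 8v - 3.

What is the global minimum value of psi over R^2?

psi(u,v) separates as P(u) + Q(v) − 3, so its minimum is min P + min Q − 3.
P'(u) = 2u vanishes at u ∈ {0}; Q'(v) = 2v - 8 vanishes at v ∈ {4}.
Local minima of P (where P''>0): P(0)=0. Local minima of Q: Q(4)=-16.
So the global minimum of psi is P(0) + Q(4) − 3 = 0 − 16 − 3 = -19, attained at (0, 4).

-19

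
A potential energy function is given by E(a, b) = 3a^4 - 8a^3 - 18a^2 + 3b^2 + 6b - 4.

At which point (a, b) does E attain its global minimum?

(3, -1)

E(a,b) separates as P(a) + Q(b) − 4, so its minimum is min P + min Q − 4.
P'(a) = 12a(a - 3)(a + 1) vanishes at a ∈ {-1, 0, 3}; Q'(b) = 6b + 6 vanishes at b ∈ {-1}.
Local minima of P (where P''>0): P(-1)=-7, P(3)=-135. Local minima of Q: Q(-1)=-3.
So the global minimum of E is P(3) + Q(-1) − 4 = -135 − 3 − 4 = -142, attained at (3, -1).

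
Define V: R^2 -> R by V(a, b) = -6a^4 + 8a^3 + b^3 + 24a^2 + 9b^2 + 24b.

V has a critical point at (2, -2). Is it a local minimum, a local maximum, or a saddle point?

saddle point

The mixed partial ∂²V/∂a∂b is 0, so the Hessian at any point is diag(V_aa, V_bb) = diag(24(-3a^2 + 2a + 2), 6(b + 3)).
At (2, -2): H = diag(-144, 6).
The eigenvalues have opposite signs, so H is indefinite: a saddle point.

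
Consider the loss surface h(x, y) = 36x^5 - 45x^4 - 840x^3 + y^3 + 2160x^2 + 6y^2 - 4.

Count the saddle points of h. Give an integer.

4

h separates as a function of x plus a function of y, so ∇h=0 decouples.
∂h/∂x = 180x(x - 3)(x - 2)(x + 4) = 0 at x ∈ {-4, 0, 2, 3}; ∂h/∂y = 3y(y + 4) = 0 at y ∈ {-4, 0}.
The Hessian is diagonal: diag(h_xx, h_yy). Second derivatives: h_xx(-4)=-30240, h_xx(0)=4320, h_xx(2)=-2160, h_xx(3)=3780; h_yy(-4)=-12, h_yy(0)=12.
Saddle points occur where the two diagonal entries have opposite signs: (-4, 0), (0, -4), (2, 0), (3, -4). Count: 4.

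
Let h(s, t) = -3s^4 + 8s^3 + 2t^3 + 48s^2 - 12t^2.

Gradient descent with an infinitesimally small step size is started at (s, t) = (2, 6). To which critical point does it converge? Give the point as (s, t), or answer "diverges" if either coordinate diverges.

h is separable, so gradient descent decouples: s follows -∂h/∂s, t follows -∂h/∂t.
∂h/∂s = -12s(s - 4)(s + 2); at s=2 this is 192, so s decreases.
∂h/∂t = 6t(t - 4); at t=6 this is 72, so t decreases.
s converges to its nearest critical value 0 (a local min of the s-part); t converges to 4. The iterate converges to (0, 4).

(0, 4)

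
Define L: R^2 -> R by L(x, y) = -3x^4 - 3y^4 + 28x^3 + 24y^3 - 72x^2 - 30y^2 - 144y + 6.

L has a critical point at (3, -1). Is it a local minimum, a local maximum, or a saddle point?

saddle point

The mixed partial ∂²L/∂x∂y is 0, so the Hessian at any point is diag(L_xx, L_yy) = diag(12(-3x^2 + 14x - 12), 12(-3y^2 + 12y - 5)).
At (3, -1): H = diag(36, -240).
The eigenvalues have opposite signs, so H is indefinite: a saddle point.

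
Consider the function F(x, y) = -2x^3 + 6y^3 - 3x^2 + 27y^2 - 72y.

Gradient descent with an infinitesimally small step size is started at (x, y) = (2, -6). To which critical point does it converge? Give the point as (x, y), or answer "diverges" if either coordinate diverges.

diverges

F is separable, so gradient descent decouples: x follows -∂F/∂x, y follows -∂F/∂y.
∂F/∂x = -6x(x + 1); at x=2 this is -36, so x increases.
∂F/∂y = 18(y - 1)(y + 4); at y=-6 this is 252, so y decreases.
The x-coordinate has no critical point in that direction and runs off to infinity.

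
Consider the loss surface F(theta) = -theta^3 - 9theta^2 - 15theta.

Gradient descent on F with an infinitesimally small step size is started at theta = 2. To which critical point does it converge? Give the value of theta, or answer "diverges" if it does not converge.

F'(theta) = -3(theta + 1)(theta + 5), so F'(2) = -63.
Gradient descent moves in the -F' direction, i.e. theta is increasing.
There is no critical point above theta=2, and F' keeps the same sign, so the iterate runs off to +∞.

diverges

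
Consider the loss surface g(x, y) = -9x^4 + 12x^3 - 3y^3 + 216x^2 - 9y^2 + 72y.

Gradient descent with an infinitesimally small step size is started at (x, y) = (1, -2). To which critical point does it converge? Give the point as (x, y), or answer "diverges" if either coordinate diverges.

(0, -4)

g is separable, so gradient descent decouples: x follows -∂g/∂x, y follows -∂g/∂y.
∂g/∂x = -36x(x - 4)(x + 3); at x=1 this is 432, so x decreases.
∂g/∂y = -9(y - 2)(y + 4); at y=-2 this is 72, so y decreases.
x converges to its nearest critical value 0 (a local min of the x-part); y converges to -4. The iterate converges to (0, -4).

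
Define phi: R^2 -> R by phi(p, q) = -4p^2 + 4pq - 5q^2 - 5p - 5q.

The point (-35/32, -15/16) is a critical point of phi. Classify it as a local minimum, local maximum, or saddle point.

local maximum

The Hessian of phi is constant: H = [[-8, 4], [4, -10]].
det(H) = (-8)·(-10) − 4² = 64.
det(H) > 0 and tr(H) = -18 < 0, so H is negative definite and the point is a local maximum.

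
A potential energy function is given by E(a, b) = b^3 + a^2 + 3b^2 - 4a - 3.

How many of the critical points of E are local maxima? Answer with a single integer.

0

E separates as a function of a plus a function of b, so ∇E=0 decouples.
∂E/∂a = 2(a - 2) = 0 at a ∈ {2}; ∂E/∂b = 3b(b + 2) = 0 at b ∈ {-2, 0}.
The Hessian is diagonal: diag(E_aa, E_bb). Second derivatives: E_aa(2)=2; E_bb(-2)=-6, E_bb(0)=6.
Local maxima occur where both diagonal entries negative: none. Count: 0.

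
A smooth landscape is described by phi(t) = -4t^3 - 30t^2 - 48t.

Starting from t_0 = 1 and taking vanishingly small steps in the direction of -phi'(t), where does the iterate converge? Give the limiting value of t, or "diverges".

diverges

phi'(t) = -12(t + 1)(t + 4), so phi'(1) = -120.
Gradient descent moves in the -phi' direction, i.e. t is increasing.
There is no critical point above t=1, and phi' keeps the same sign, so the iterate runs off to +∞.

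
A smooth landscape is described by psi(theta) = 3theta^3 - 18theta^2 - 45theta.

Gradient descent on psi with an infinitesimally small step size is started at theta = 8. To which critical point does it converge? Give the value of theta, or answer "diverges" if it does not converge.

5

psi'(theta) = 9(theta - 5)(theta + 1), so psi'(8) = 243.
Gradient descent moves in the -psi' direction, i.e. theta is decreasing.
The nearest critical point in that direction is theta = 5, where psi'' = 54 > 0 (a local minimum). The iterate converges there.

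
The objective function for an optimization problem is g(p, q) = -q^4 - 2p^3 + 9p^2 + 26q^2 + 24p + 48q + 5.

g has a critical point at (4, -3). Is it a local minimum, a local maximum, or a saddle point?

local maximum

The mixed partial ∂²g/∂p∂q is 0, so the Hessian at any point is diag(g_pp, g_qq) = diag(6(-2p + 3), 4(-3q^2 + 13)).
At (4, -3): H = diag(-30, -56).
Both eigenvalues are negative, so H is negative definite: a local maximum.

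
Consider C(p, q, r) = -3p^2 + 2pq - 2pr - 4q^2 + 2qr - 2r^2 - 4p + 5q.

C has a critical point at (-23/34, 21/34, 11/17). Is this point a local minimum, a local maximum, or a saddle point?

local maximum

The Hessian is constant: H = [[-6, 2, -2], [2, -8, 2], [-2, 2, -4]].
Leading principal minors: Δ₁ = -6, Δ₂ = 44, Δ₃ = -136.
The minors alternate sign starting negative (−, +, −), so H is negative definite: a local maximum.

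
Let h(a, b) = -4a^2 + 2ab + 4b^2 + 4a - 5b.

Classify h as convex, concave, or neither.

h is quadratic, so its Hessian is the constant matrix H = [[-8, 2], [2, 8]].
det(H) = -68, tr(H) = 0.
det(H) < 0, so H is indefinite: neither convex nor concave.

neither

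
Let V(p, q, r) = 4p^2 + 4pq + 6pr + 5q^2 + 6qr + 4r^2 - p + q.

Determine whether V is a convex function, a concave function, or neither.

V is quadratic, so its Hessian is the constant matrix H = [[8, 4, 6], [4, 10, 6], [6, 6, 8]].
Leading principal minors: 8, 64, 152.
All positive ⇒ H ≻ 0 ⇒ convex.

convex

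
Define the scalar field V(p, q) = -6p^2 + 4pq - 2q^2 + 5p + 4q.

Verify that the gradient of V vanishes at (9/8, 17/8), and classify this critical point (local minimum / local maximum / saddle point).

local maximum

∇V = (-12p + 4q + 5, 4p - 4q + 4); substituting (9/8, 17/8) gives ∇V = (0, 0), so (9/8, 17/8) is indeed a critical point.
The Hessian of V is constant: H = [[-12, 4], [4, -4]].
det(H) = (-12)·(-4) − 4² = 32.
det(H) > 0 and tr(H) = -16 < 0, so H is negative definite and the point is a local maximum.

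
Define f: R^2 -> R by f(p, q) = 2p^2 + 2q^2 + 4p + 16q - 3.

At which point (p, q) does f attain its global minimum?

f(p,q) separates as A(p) + B(q) − 3, so its minimum is min A + min B − 3.
A'(p) = 4p + 4 vanishes at p ∈ {-1}; B'(q) = 4q + 16 vanishes at q ∈ {-4}.
Local minima of A (where A''>0): A(-1)=-2. Local minima of B: B(-4)=-32.
So the global minimum of f is A(-1) + B(-4) − 3 = -2 − 32 − 3 = -37, attained at (-1, -4).

(-1, -4)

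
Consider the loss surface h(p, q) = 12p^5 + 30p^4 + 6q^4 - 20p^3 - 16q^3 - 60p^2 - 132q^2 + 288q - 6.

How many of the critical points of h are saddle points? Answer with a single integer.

6

h separates as a function of p plus a function of q, so ∇h=0 decouples.
∂h/∂p = 60p(p - 1)(p + 1)(p + 2) = 0 at p ∈ {-2, -1, 0, 1}; ∂h/∂q = 24(q - 4)(q - 1)(q + 3) = 0 at q ∈ {-3, 1, 4}.
The Hessian is diagonal: diag(h_pp, h_qq). Second derivatives: h_pp(-2)=-360, h_pp(-1)=120, h_pp(0)=-120, h_pp(1)=360; h_qq(-3)=672, h_qq(1)=-288, h_qq(4)=504.
Saddle points occur where the two diagonal entries have opposite signs: (-2, -3), (-2, 4), (-1, 1), (0, -3), (0, 4), (1, 1). Count: 6.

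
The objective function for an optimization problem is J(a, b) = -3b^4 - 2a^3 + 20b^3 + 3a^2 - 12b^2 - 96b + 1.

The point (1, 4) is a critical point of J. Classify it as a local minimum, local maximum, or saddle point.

The mixed partial ∂²J/∂a∂b is 0, so the Hessian at any point is diag(J_aa, J_bb) = diag(6(-2a + 1), 12(-3b^2 + 10b - 2)).
At (1, 4): H = diag(-6, -120).
Both eigenvalues are negative, so H is negative definite: a local maximum.

local maximum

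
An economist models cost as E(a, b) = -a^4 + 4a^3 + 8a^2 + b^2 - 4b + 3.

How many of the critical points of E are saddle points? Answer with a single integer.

2

E separates as a function of a plus a function of b, so ∇E=0 decouples.
∂E/∂a = -4a(a - 4)(a + 1) = 0 at a ∈ {-1, 0, 4}; ∂E/∂b = 2(b - 2) = 0 at b ∈ {2}.
The Hessian is diagonal: diag(E_aa, E_bb). Second derivatives: E_aa(-1)=-20, E_aa(0)=16, E_aa(4)=-80; E_bb(2)=2.
Saddle points occur where the two diagonal entries have opposite signs: (-1, 2), (4, 2). Count: 2.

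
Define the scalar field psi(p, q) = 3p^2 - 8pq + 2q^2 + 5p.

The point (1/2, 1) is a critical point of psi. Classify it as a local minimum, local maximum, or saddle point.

saddle point

The Hessian of psi is constant: H = [[6, -8], [-8, 4]].
det(H) = 6·4 − (-8)² = -40.
Since det(H) < 0, H is indefinite and the critical point is a saddle point.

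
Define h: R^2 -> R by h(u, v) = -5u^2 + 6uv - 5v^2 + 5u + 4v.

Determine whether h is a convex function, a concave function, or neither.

h is quadratic, so its Hessian is the constant matrix H = [[-10, 6], [6, -10]].
det(H) = 64, tr(H) = -20.
det(H) > 0 and tr(H) < 0, so H is negative definite everywhere: concave.

concave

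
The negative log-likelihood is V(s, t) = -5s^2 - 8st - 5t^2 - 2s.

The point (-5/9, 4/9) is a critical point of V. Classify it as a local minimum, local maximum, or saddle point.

local maximum

The Hessian of V is constant: H = [[-10, -8], [-8, -10]].
det(H) = (-10)·(-10) − (-8)² = 36.
det(H) > 0 and tr(H) = -20 < 0, so H is negative definite and the point is a local maximum.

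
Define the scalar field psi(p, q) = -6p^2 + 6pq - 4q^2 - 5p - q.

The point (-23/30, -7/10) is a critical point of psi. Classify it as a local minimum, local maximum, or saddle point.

local maximum

The Hessian of psi is constant: H = [[-12, 6], [6, -8]].
det(H) = (-12)·(-8) − 6² = 60.
det(H) > 0 and tr(H) = -20 < 0, so H is negative definite and the point is a local maximum.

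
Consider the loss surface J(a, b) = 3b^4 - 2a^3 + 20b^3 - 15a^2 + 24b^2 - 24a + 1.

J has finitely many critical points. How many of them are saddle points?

J separates as a function of a plus a function of b, so ∇J=0 decouples.
∂J/∂a = -6(a + 1)(a + 4) = 0 at a ∈ {-4, -1}; ∂J/∂b = 12b(b + 1)(b + 4) = 0 at b ∈ {-4, -1, 0}.
The Hessian is diagonal: diag(J_aa, J_bb). Second derivatives: J_aa(-4)=18, J_aa(-1)=-18; J_bb(-4)=144, J_bb(-1)=-36, J_bb(0)=48.
Saddle points occur where the two diagonal entries have opposite signs: (-4, -1), (-1, -4), (-1, 0). Count: 3.

3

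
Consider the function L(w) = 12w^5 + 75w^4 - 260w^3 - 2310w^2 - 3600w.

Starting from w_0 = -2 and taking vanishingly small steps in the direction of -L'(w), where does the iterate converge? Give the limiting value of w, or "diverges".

-3

L'(w) = 60(w - 4)(w + 1)(w + 3)(w + 5), so L'(-2) = 1080.
Gradient descent moves in the -L' direction, i.e. w is decreasing.
The nearest critical point in that direction is w = -3, where L'' = 1680 > 0 (a local minimum). The iterate converges there.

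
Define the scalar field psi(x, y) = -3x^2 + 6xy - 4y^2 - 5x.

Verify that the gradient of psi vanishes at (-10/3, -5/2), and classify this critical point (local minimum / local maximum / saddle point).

local maximum

∇psi = (-6x + 6y - 5, 6x - 8y); substituting (-10/3, -5/2) gives ∇psi = (0, 0), so (-10/3, -5/2) is indeed a critical point.
The Hessian of psi is constant: H = [[-6, 6], [6, -8]].
det(H) = (-6)·(-8) − 6² = 12.
det(H) > 0 and tr(H) = -14 < 0, so H is negative definite and the point is a local maximum.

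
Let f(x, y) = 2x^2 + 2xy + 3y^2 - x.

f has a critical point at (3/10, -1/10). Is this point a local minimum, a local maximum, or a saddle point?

local minimum

The Hessian of f is constant: H = [[4, 2], [2, 6]].
det(H) = 4·6 − 2² = 20.
det(H) > 0 and tr(H) = 10 > 0, so H is positive definite and the point is a local minimum.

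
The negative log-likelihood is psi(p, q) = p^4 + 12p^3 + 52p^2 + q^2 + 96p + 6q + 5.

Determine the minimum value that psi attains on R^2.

-68

psi(p,q) separates as A(p) + B(q) + 5, so its minimum is min A + min B + 5.
A'(p) = 4(p + 2)(p + 3)(p + 4) vanishes at p ∈ {-4, -3, -2}; B'(q) = 2q + 6 vanishes at q ∈ {-3}.
Local minima of A (where A''>0): A(-4)=-64, A(-2)=-64. Local minima of B: B(-3)=-9.
So the global minimum of psi is A(-4) + B(-3) + 5 = -64 − 9 + 5 = -68, attained at (-4, -3).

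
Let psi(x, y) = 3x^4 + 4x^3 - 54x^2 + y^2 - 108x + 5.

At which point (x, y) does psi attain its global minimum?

psi(x,y) separates as P(x) + Q(y) + 5, so its minimum is min P + min Q + 5.
P'(x) = 12(x - 3)(x + 1)(x + 3) vanishes at x ∈ {-3, -1, 3}; Q'(y) = 2y vanishes at y ∈ {0}.
Local minima of P (where P''>0): P(-3)=-27, P(3)=-459. Local minima of Q: Q(0)=0.
So the global minimum of psi is P(3) + Q(0) + 5 = -459 + 0 + 5 = -454, attained at (3, 0).

(3, 0)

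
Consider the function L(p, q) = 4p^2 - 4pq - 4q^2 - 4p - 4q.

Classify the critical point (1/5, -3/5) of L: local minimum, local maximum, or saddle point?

The Hessian of L is constant: H = [[8, -4], [-4, -8]].
det(H) = 8·(-8) − (-4)² = -80.
Since det(H) < 0, H is indefinite and the critical point is a saddle point.

saddle point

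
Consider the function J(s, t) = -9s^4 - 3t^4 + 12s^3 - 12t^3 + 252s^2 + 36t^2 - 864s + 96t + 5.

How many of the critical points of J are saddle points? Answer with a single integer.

J separates as a function of s plus a function of t, so ∇J=0 decouples.
∂J/∂s = -36(s - 3)(s - 2)(s + 4) = 0 at s ∈ {-4, 2, 3}; ∂J/∂t = -12(t - 2)(t + 1)(t + 4) = 0 at t ∈ {-4, -1, 2}.
The Hessian is diagonal: diag(J_ss, J_tt). Second derivatives: J_ss(-4)=-1512, J_ss(2)=216, J_ss(3)=-252; J_tt(-4)=-216, J_tt(-1)=108, J_tt(2)=-216.
Saddle points occur where the two diagonal entries have opposite signs: (-4, -1), (2, -4), (2, 2), (3, -1). Count: 4.

4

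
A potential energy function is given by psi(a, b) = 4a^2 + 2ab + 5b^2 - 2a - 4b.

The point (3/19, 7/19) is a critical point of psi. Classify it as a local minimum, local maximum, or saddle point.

local minimum

The Hessian of psi is constant: H = [[8, 2], [2, 10]].
det(H) = 8·10 − 2² = 76.
det(H) > 0 and tr(H) = 18 > 0, so H is positive definite and the point is a local minimum.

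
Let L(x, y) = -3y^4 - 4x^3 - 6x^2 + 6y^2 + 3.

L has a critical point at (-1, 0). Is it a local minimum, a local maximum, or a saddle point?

local minimum

The mixed partial ∂²L/∂x∂y is 0, so the Hessian at any point is diag(L_xx, L_yy) = diag(-12(2x + 1), 12(-3y^2 + 1)).
At (-1, 0): H = diag(12, 12).
Both eigenvalues are positive, so H is positive definite: a local minimum.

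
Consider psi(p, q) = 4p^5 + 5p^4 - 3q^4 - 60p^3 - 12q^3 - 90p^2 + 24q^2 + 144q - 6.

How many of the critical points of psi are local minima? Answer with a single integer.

psi separates as a function of p plus a function of q, so ∇psi=0 decouples.
∂psi/∂p = 20p(p - 3)(p + 1)(p + 3) = 0 at p ∈ {-3, -1, 0, 3}; ∂psi/∂q = -12(q - 2)(q + 2)(q + 3) = 0 at q ∈ {-3, -2, 2}.
The Hessian is diagonal: diag(psi_pp, psi_qq). Second derivatives: psi_pp(-3)=-720, psi_pp(-1)=160, psi_pp(0)=-180, psi_pp(3)=1440; psi_qq(-3)=-60, psi_qq(-2)=48, psi_qq(2)=-240.
Local minima occur where both diagonal entries positive: (-1, -2), (3, -2). Count: 2.

2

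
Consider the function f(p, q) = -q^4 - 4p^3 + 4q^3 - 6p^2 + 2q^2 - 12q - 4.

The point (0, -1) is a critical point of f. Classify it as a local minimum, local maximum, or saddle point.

local maximum

The mixed partial ∂²f/∂p∂q is 0, so the Hessian at any point is diag(f_pp, f_qq) = diag(-12(2p + 1), 4(-3q^2 + 6q + 1)).
At (0, -1): H = diag(-12, -32).
Both eigenvalues are negative, so H is negative definite: a local maximum.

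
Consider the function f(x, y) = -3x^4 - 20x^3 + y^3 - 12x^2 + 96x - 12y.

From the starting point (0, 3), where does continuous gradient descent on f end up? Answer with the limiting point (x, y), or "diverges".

f is separable, so gradient descent decouples: x follows -∂f/∂x, y follows -∂f/∂y.
∂f/∂x = -12(x - 1)(x + 2)(x + 4); at x=0 this is 96, so x decreases.
∂f/∂y = 3(y - 2)(y + 2); at y=3 this is 15, so y decreases.
x converges to its nearest critical value -2 (a local min of the x-part); y converges to 2. The iterate converges to (-2, 2).

(-2, 2)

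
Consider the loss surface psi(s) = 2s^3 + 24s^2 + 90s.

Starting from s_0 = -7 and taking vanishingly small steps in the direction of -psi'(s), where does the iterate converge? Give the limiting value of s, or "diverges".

diverges

psi'(s) = 6(s + 3)(s + 5), so psi'(-7) = 48.
Gradient descent moves in the -psi' direction, i.e. s is decreasing.
There is no critical point below s=-7, and psi' keeps the same sign, so the iterate runs off to −∞.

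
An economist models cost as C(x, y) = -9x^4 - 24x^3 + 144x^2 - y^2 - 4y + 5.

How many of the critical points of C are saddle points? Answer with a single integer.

C separates as a function of x plus a function of y, so ∇C=0 decouples.
∂C/∂x = -36x(x - 2)(x + 4) = 0 at x ∈ {-4, 0, 2}; ∂C/∂y = -2(y + 2) = 0 at y ∈ {-2}.
The Hessian is diagonal: diag(C_xx, C_yy). Second derivatives: C_xx(-4)=-864, C_xx(0)=288, C_xx(2)=-432; C_yy(-2)=-2.
Saddle points occur where the two diagonal entries have opposite signs: (0, -2). Count: 1.

1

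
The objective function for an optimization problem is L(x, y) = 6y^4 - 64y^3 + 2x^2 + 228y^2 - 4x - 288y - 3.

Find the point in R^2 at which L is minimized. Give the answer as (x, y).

L(x,y) separates as P(x) + Q(y) − 3, so its minimum is min P + min Q − 3.
P'(x) = 4x - 4 vanishes at x ∈ {1}; Q'(y) = 24(y - 4)(y - 3)(y - 1) vanishes at y ∈ {1, 3, 4}.
Local minima of P (where P''>0): P(1)=-2. Local minima of Q: Q(1)=-118, Q(4)=-64.
So the global minimum of L is P(1) + Q(1) − 3 = -2 − 118 − 3 = -123, attained at (1, 1).

(1, 1)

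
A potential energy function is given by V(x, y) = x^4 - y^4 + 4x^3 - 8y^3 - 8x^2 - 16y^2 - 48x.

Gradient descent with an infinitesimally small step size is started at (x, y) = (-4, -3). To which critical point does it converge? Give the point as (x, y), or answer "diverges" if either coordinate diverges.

(-3, -2)

V is separable, so gradient descent decouples: x follows -∂V/∂x, y follows -∂V/∂y.
∂V/∂x = 4(x - 2)(x + 2)(x + 3); at x=-4 this is -48, so x increases.
∂V/∂y = -4y(y + 2)(y + 4); at y=-3 this is -12, so y increases.
x converges to its nearest critical value -3 (a local min of the x-part); y converges to -2. The iterate converges to (-3, -2).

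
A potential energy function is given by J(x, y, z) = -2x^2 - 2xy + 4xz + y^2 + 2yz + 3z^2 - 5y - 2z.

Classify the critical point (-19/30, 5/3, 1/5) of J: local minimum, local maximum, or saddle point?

The Hessian is constant: H = [[-4, -2, 4], [-2, 2, 2], [4, 2, 6]].
Leading principal minors: Δ₁ = -4, Δ₂ = -12, Δ₃ = -120.
The minors fit neither the all-positive nor the alternating-sign pattern, so H is indefinite: a saddle point.

saddle point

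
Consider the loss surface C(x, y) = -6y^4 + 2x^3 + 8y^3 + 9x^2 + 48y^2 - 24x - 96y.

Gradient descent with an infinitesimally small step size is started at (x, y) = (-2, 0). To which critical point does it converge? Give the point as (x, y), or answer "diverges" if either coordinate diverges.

(1, 1)

C is separable, so gradient descent decouples: x follows -∂C/∂x, y follows -∂C/∂y.
∂C/∂x = 6(x - 1)(x + 4); at x=-2 this is -36, so x increases.
∂C/∂y = -24(y - 2)(y - 1)(y + 2); at y=0 this is -96, so y increases.
x converges to its nearest critical value 1 (a local min of the x-part); y converges to 1. The iterate converges to (1, 1).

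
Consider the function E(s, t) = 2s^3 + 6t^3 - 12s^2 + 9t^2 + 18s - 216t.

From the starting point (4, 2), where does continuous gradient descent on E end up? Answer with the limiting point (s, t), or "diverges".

(3, 3)

E is separable, so gradient descent decouples: s follows -∂E/∂s, t follows -∂E/∂t.
∂E/∂s = 6(s - 3)(s - 1); at s=4 this is 18, so s decreases.
∂E/∂t = 18(t - 3)(t + 4); at t=2 this is -108, so t increases.
s converges to its nearest critical value 3 (a local min of the s-part); t converges to 3. The iterate converges to (3, 3).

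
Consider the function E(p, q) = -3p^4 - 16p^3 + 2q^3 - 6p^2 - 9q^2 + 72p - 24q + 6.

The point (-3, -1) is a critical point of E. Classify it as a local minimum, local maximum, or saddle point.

The mixed partial ∂²E/∂p∂q is 0, so the Hessian at any point is diag(E_pp, E_qq) = diag(-12(3p^2 + 8p + 1), 6(2q - 3)).
At (-3, -1): H = diag(-48, -30).
Both eigenvalues are negative, so H is negative definite: a local maximum.

local maximum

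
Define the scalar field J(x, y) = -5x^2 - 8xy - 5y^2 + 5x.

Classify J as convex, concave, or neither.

J is quadratic, so its Hessian is the constant matrix H = [[-10, -8], [-8, -10]].
det(H) = 36, tr(H) = -20.
det(H) > 0 and tr(H) < 0, so H is negative definite everywhere: concave.

concave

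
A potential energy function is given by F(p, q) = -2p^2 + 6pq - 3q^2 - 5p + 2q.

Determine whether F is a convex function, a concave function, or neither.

neither

F is quadratic, so its Hessian is the constant matrix H = [[-4, 6], [6, -6]].
det(H) = -12, tr(H) = -10.
det(H) < 0, so H is indefinite: neither convex nor concave.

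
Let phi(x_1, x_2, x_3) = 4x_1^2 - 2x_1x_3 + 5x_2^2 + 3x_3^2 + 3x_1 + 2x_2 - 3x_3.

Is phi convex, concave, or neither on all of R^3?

convex

phi is quadratic, so its Hessian is the constant matrix H = [[8, 0, -2], [0, 10, 0], [-2, 0, 6]].
Leading principal minors: 8, 80, 440.
All positive ⇒ H ≻ 0 ⇒ convex.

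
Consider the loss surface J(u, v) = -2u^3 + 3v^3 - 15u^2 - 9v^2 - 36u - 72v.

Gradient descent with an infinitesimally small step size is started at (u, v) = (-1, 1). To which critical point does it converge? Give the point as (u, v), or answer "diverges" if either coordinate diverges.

diverges

J is separable, so gradient descent decouples: u follows -∂J/∂u, v follows -∂J/∂v.
∂J/∂u = -6(u + 2)(u + 3); at u=-1 this is -12, so u increases.
∂J/∂v = 9(v - 4)(v + 2); at v=1 this is -81, so v increases.
The u-coordinate has no critical point in that direction and runs off to infinity.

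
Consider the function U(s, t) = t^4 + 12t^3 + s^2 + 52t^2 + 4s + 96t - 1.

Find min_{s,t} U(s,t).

U(s,t) separates as P(s) + Q(t) − 1, so its minimum is min P + min Q − 1.
P'(s) = 2s + 4 vanishes at s ∈ {-2}; Q'(t) = 4(t + 2)(t + 3)(t + 4) vanishes at t ∈ {-4, -3, -2}.
Local minima of P (where P''>0): P(-2)=-4. Local minima of Q: Q(-4)=-64, Q(-2)=-64.
So the global minimum of U is P(-2) + Q(-4) − 1 = -4 − 64 − 1 = -69, attained at (-2, -4).

-69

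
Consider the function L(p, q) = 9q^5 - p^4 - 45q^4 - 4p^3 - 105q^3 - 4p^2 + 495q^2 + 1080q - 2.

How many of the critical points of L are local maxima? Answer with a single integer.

L separates as a function of p plus a function of q, so ∇L=0 decouples.
∂L/∂p = -4p(p + 1)(p + 2) = 0 at p ∈ {-2, -1, 0}; ∂L/∂q = 45(q - 4)(q - 3)(q + 1)(q + 2) = 0 at q ∈ {-2, -1, 3, 4}.
The Hessian is diagonal: diag(L_pp, L_qq). Second derivatives: L_pp(-2)=-8, L_pp(-1)=4, L_pp(0)=-8; L_qq(-2)=-1350, L_qq(-1)=900, L_qq(3)=-900, L_qq(4)=1350.
Local maxima occur where both diagonal entries negative: (-2, -2), (-2, 3), (0, -2), (0, 3). Count: 4.

4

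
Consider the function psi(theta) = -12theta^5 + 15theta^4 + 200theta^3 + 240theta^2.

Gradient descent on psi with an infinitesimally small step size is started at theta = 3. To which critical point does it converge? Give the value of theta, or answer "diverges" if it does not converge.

psi'(theta) = -60theta(theta - 4)(theta + 1)(theta + 2), so psi'(3) = 3600.
Gradient descent moves in the -psi' direction, i.e. theta is decreasing.
The nearest critical point in that direction is theta = 0, where psi'' = 480 > 0 (a local minimum). The iterate converges there.

0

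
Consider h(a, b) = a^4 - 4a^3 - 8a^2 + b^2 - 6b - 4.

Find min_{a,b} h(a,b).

-141

h(a,b) separates as P(a) + Q(b) − 4, so its minimum is min P + min Q − 4.
P'(a) = 4a(a - 4)(a + 1) vanishes at a ∈ {-1, 0, 4}; Q'(b) = 2b - 6 vanishes at b ∈ {3}.
Local minima of P (where P''>0): P(-1)=-3, P(4)=-128. Local minima of Q: Q(3)=-9.
So the global minimum of h is P(4) + Q(3) − 4 = -128 − 9 − 4 = -141, attained at (4, 3).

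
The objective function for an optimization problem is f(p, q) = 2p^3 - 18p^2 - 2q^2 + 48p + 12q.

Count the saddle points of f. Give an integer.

f separates as a function of p plus a function of q, so ∇f=0 decouples.
∂f/∂p = 6(p - 4)(p - 2) = 0 at p ∈ {2, 4}; ∂f/∂q = -4(q - 3) = 0 at q ∈ {3}.
The Hessian is diagonal: diag(f_pp, f_qq). Second derivatives: f_pp(2)=-12, f_pp(4)=12; f_qq(3)=-4.
Saddle points occur where the two diagonal entries have opposite signs: (4, 3). Count: 1.

1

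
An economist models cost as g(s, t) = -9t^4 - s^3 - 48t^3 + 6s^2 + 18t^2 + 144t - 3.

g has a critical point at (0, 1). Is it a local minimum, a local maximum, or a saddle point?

saddle point

The mixed partial ∂²g/∂s∂t is 0, so the Hessian at any point is diag(g_ss, g_tt) = diag(6(-s + 2), 36(-3t^2 - 8t + 1)).
At (0, 1): H = diag(12, -360).
The eigenvalues have opposite signs, so H is indefinite: a saddle point.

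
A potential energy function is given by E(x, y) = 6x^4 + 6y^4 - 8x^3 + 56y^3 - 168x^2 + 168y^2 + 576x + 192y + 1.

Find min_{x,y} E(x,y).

E(x,y) separates as P(x) + Q(y) + 1, so its minimum is min P + min Q + 1.
P'(x) = 24(x - 3)(x - 2)(x + 4) vanishes at x ∈ {-4, 2, 3}; Q'(y) = 24(y + 1)(y + 2)(y + 4) vanishes at y ∈ {-4, -2, -1}.
Local minima of P (where P''>0): P(-4)=-2944, P(3)=486. Local minima of Q: Q(-4)=-128, Q(-1)=-74.
So the global minimum of E is P(-4) + Q(-4) + 1 = -2944 − 128 + 1 = -3071, attained at (-4, -4).

-3071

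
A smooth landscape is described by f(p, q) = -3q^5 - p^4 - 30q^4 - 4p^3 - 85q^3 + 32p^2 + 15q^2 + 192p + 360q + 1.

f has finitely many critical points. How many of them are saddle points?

6

f separates as a function of p plus a function of q, so ∇f=0 decouples.
∂f/∂p = -4(p - 4)(p + 3)(p + 4) = 0 at p ∈ {-4, -3, 4}; ∂f/∂q = -15(q - 1)(q + 2)(q + 3)(q + 4) = 0 at q ∈ {-4, -3, -2, 1}.
The Hessian is diagonal: diag(f_pp, f_qq). Second derivatives: f_pp(-4)=-32, f_pp(-3)=28, f_pp(4)=-224; f_qq(-4)=150, f_qq(-3)=-60, f_qq(-2)=90, f_qq(1)=-900.
Saddle points occur where the two diagonal entries have opposite signs: (-4, -4), (-4, -2), (-3, -3), (-3, 1), (4, -4), (4, -2). Count: 6.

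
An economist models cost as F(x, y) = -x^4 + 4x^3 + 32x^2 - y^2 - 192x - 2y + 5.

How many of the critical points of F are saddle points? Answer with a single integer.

1

F separates as a function of x plus a function of y, so ∇F=0 decouples.
∂F/∂x = -4(x - 4)(x - 3)(x + 4) = 0 at x ∈ {-4, 3, 4}; ∂F/∂y = -2(y + 1) = 0 at y ∈ {-1}.
The Hessian is diagonal: diag(F_xx, F_yy). Second derivatives: F_xx(-4)=-224, F_xx(3)=28, F_xx(4)=-32; F_yy(-1)=-2.
Saddle points occur where the two diagonal entries have opposite signs: (3, -1). Count: 1.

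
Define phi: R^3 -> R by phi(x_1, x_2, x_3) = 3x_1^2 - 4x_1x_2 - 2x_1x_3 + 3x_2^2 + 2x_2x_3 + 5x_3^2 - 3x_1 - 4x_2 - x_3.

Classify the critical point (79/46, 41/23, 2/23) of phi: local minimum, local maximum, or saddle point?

The Hessian is constant: H = [[6, -4, -2], [-4, 6, 2], [-2, 2, 10]].
Leading principal minors: Δ₁ = 6, Δ₂ = 20, Δ₃ = 184.
All leading minors are positive, so H is positive definite: a local minimum.

local minimum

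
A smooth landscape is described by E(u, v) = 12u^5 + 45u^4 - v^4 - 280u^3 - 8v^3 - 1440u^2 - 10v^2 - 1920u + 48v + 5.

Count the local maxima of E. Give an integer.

4

E separates as a function of u plus a function of v, so ∇E=0 decouples.
∂E/∂u = 60(u - 4)(u + 1)(u + 2)(u + 4) = 0 at u ∈ {-4, -2, -1, 4}; ∂E/∂v = -4(v - 1)(v + 3)(v + 4) = 0 at v ∈ {-4, -3, 1}.
The Hessian is diagonal: diag(E_uu, E_vv). Second derivatives: E_uu(-4)=-2880, E_uu(-2)=720, E_uu(-1)=-900, E_uu(4)=14400; E_vv(-4)=-20, E_vv(-3)=16, E_vv(1)=-80.
Local maxima occur where both diagonal entries negative: (-4, -4), (-4, 1), (-1, -4), (-1, 1). Count: 4.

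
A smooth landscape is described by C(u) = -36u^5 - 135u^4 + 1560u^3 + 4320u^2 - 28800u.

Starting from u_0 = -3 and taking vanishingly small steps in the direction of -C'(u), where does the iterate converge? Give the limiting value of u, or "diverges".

C'(u) = -180(u - 4)(u - 2)(u + 4)(u + 5), so C'(-3) = -12600.
Gradient descent moves in the -C' direction, i.e. u is increasing.
The nearest critical point in that direction is u = 2, where C'' = 15120 > 0 (a local minimum). The iterate converges there.

2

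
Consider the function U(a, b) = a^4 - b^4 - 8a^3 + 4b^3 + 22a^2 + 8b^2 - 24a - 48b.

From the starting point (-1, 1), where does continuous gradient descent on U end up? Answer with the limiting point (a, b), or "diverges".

U is separable, so gradient descent decouples: a follows -∂U/∂a, b follows -∂U/∂b.
∂U/∂a = 4(a - 3)(a - 2)(a - 1); at a=-1 this is -96, so a increases.
∂U/∂b = -4(b - 3)(b - 2)(b + 2); at b=1 this is -24, so b increases.
a converges to its nearest critical value 1 (a local min of the a-part); b converges to 2. The iterate converges to (1, 2).

(1, 2)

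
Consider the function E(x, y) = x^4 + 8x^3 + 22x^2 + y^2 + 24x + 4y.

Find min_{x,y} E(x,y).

E(x,y) separates as P(x) + Q(y), so its minimum is min P + min Q.
P'(x) = 4(x + 1)(x + 2)(x + 3) vanishes at x ∈ {-3, -2, -1}; Q'(y) = 2y + 4 vanishes at y ∈ {-2}.
Local minima of P (where P''>0): P(-3)=-9, P(-1)=-9. Local minima of Q: Q(-2)=-4.
So the global minimum of E is P(-3) + Q(-2) = -9 − 4 = -13, attained at (-3, -2).

-13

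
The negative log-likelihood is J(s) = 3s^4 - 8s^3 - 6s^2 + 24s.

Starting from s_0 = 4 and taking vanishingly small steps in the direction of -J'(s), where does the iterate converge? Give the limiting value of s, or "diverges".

J'(s) = 12(s - 2)(s - 1)(s + 1), so J'(4) = 360.
Gradient descent moves in the -J' direction, i.e. s is decreasing.
The nearest critical point in that direction is s = 2, where J'' = 36 > 0 (a local minimum). The iterate converges there.

2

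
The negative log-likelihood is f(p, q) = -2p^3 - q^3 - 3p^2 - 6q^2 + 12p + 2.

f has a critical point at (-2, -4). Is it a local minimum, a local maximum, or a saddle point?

local minimum

The mixed partial ∂²f/∂p∂q is 0, so the Hessian at any point is diag(f_pp, f_qq) = diag(-6(2p + 1), -6(q + 2)).
At (-2, -4): H = diag(18, 12).
Both eigenvalues are positive, so H is positive definite: a local minimum.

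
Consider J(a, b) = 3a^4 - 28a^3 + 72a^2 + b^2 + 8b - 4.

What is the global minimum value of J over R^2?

J(a,b) separates as P(a) + Q(b) − 4, so its minimum is min P + min Q − 4.
P'(a) = 12a(a - 4)(a - 3) vanishes at a ∈ {0, 3, 4}; Q'(b) = 2b + 8 vanishes at b ∈ {-4}.
Local minima of P (where P''>0): P(0)=0, P(4)=128. Local minima of Q: Q(-4)=-16.
So the global minimum of J is P(0) + Q(-4) − 4 = 0 − 16 − 4 = -20, attained at (0, -4).

-20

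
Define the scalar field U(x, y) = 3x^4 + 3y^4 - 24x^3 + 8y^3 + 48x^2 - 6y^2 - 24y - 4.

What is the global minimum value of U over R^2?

U(x,y) separates as P(x) + Q(y) − 4, so its minimum is min P + min Q − 4.
P'(x) = 12x(x - 4)(x - 2) vanishes at x ∈ {0, 2, 4}; Q'(y) = 12(y - 1)(y + 1)(y + 2) vanishes at y ∈ {-2, -1, 1}.
Local minima of P (where P''>0): P(0)=0, P(4)=0. Local minima of Q: Q(-2)=8, Q(1)=-19.
So the global minimum of U is P(0) + Q(1) − 4 = 0 − 19 − 4 = -23, attained at (0, 1).

-23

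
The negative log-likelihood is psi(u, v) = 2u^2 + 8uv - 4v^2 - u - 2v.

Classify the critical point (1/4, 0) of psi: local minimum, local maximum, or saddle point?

saddle point

The Hessian of psi is constant: H = [[4, 8], [8, -8]].
det(H) = 4·(-8) − 8² = -96.
Since det(H) < 0, H is indefinite and the critical point is a saddle point.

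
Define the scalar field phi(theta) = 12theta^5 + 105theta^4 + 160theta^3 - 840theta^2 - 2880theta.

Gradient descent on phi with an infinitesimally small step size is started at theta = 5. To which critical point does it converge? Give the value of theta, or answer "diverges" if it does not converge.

phi'(theta) = 60(theta - 2)(theta + 2)(theta + 3)(theta + 4), so phi'(5) = 90720.
Gradient descent moves in the -phi' direction, i.e. theta is decreasing.
The nearest critical point in that direction is theta = 2, where phi'' = 7200 > 0 (a local minimum). The iterate converges there.

2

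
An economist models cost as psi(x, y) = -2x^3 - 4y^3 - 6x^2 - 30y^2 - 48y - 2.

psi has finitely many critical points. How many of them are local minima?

1

psi separates as a function of x plus a function of y, so ∇psi=0 decouples.
∂psi/∂x = -6x(x + 2) = 0 at x ∈ {-2, 0}; ∂psi/∂y = -12(y + 1)(y + 4) = 0 at y ∈ {-4, -1}.
The Hessian is diagonal: diag(psi_xx, psi_yy). Second derivatives: psi_xx(-2)=12, psi_xx(0)=-12; psi_yy(-4)=36, psi_yy(-1)=-36.
Local minima occur where both diagonal entries positive: (-2, -4). Count: 1.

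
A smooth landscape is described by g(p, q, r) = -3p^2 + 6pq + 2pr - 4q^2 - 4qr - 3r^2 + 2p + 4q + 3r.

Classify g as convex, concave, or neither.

concave

g is quadratic, so its Hessian is the constant matrix H = [[-6, 6, 2], [6, -8, -4], [2, -4, -6]].
Leading principal minors: -6, 12, -40.
Signs alternate −, +, − ⇒ H ≺ 0 ⇒ concave.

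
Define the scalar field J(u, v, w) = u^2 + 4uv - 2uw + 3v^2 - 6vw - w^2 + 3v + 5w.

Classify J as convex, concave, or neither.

J is quadratic, so its Hessian is the constant matrix H = [[2, 4, -2], [4, 6, -6], [-2, -6, -2]].
Leading principal minors: 2, -4, 8.
Neither pattern holds ⇒ H is indefinite ⇒ neither convex nor concave.

neither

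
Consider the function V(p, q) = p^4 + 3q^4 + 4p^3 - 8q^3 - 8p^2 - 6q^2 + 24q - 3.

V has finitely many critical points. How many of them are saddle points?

V separates as a function of p plus a function of q, so ∇V=0 decouples.
∂V/∂p = 4p(p - 1)(p + 4) = 0 at p ∈ {-4, 0, 1}; ∂V/∂q = 12(q - 2)(q - 1)(q + 1) = 0 at q ∈ {-1, 1, 2}.
The Hessian is diagonal: diag(V_pp, V_qq). Second derivatives: V_pp(-4)=80, V_pp(0)=-16, V_pp(1)=20; V_qq(-1)=72, V_qq(1)=-24, V_qq(2)=36.
Saddle points occur where the two diagonal entries have opposite signs: (-4, 1), (0, -1), (0, 2), (1, 1). Count: 4.

4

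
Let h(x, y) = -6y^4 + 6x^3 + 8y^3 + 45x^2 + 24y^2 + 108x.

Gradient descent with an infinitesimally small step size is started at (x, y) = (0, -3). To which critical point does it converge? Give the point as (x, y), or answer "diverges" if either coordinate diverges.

h is separable, so gradient descent decouples: x follows -∂h/∂x, y follows -∂h/∂y.
∂h/∂x = 18(x + 2)(x + 3); at x=0 this is 108, so x decreases.
∂h/∂y = -24y(y - 2)(y + 1); at y=-3 this is 720, so y decreases.
The y-coordinate has no critical point in that direction and runs off to infinity.

diverges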